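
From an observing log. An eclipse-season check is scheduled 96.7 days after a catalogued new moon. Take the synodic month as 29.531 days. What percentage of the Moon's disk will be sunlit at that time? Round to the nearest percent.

58%

Reduce mod P: 96.7 − 3×29.531 = 8.11 d into the current lunation.
The Moon has covered 8.11/29.531 of its cycle, so θ ≈ 360° × 8.11/29.531 = 98.8°.
With cos θ = (-0.153), the lit fraction is (1 − (-0.153))/2 ≈ 0.577, so 58%.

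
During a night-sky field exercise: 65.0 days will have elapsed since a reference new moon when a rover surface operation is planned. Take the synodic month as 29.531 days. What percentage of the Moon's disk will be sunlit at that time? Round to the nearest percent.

35%

65.0 d spans 2 complete synodic months (2 × 29.531 = 59.06 d) plus 5.94 d.
The Moon has covered 5.94/29.531 of its cycle, so θ ≈ 360° × 5.94/29.531 = 72.4°.
cos 72.4° = 0.303, so f = (1 − 0.303)/2 = 0.349, so 35%.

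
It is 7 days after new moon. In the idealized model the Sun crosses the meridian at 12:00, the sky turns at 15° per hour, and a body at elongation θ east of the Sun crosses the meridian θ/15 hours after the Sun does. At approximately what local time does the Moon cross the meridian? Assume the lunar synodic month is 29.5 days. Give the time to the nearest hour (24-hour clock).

Elongation θ = 360° × 7/29.5 ≈ 85.4°.
Delay after the Sun = 85.4° / (15°/h) ≈ 5.69 h.
12:00 + 5.69 h ≈ 17:42 → 18:00 to the nearest hour.

18:00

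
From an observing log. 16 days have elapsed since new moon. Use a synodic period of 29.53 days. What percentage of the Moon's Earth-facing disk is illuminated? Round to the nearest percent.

98%

The Moon has covered 16/29.53 of its cycle, so θ ≈ 360° × 16/29.53 = 195.1°.
cos 195.1° = (-0.966), so f = (1 − (-0.966))/2 = 0.983, so 98%.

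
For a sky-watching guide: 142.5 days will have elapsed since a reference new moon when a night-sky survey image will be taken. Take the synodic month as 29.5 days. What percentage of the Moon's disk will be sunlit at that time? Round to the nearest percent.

26%

142.5 d spans 4 complete synodic months (4 × 29.5 = 118.00 d) plus 24.50 d.
The Moon has covered 24.50/29.5 of its cycle, so θ ≈ 360° × 24.50/29.5 = 299.0°.
With cos θ = 0.485, the lit fraction is (1 − 0.485)/2 ≈ 0.258, so 26%.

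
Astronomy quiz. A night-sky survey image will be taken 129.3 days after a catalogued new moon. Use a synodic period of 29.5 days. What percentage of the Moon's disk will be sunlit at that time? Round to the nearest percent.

Reduce mod P: 129.3 − 4×29.5 = 11.30 d into the current lunation.
The Moon has covered 11.30/29.5 of its cycle, so θ ≈ 360° × 11.30/29.5 = 137.9°.
With cos θ = (-0.742), the lit fraction is (1 − (-0.742))/2 ≈ 0.871, so 87%.

87%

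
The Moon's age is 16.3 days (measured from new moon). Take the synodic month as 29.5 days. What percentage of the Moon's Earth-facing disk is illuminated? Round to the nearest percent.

The Moon has covered 16.3/29.5 of its cycle, so θ ≈ 360° × 16.3/29.5 = 198.9°.
With cos θ = (-0.946), the lit fraction is (1 − (-0.946))/2 ≈ 0.973, so 97%.

97%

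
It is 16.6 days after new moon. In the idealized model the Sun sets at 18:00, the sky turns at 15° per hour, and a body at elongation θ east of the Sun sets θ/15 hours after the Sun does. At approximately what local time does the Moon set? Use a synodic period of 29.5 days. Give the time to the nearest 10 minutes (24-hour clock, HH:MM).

07:30

The Moon has covered 16.6/29.5 of its cycle, so θ ≈ 360° × 16.6/29.5 = 202.6°.
Delay after the Sun = 202.6° / (15°/h) ≈ 13.51 h.
18:00 + 13.505 h ≈ 07:30 → 07:30 to the nearest ten minutes.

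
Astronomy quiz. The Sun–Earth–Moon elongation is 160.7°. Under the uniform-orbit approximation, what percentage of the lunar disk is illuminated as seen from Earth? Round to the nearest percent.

f = (1 − cos 160.7°)/2 = (1 − (-0.944))/2 ≈ 0.972, i.e. 97%.

97%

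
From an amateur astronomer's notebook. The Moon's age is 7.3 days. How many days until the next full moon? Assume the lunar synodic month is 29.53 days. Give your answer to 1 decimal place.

7.5 days

Full moon occurs at elongation 180°, i.e. at age 29.53 × 180/360 = 14.765 d.
So 7.465 days remain (14.765 − 7.3).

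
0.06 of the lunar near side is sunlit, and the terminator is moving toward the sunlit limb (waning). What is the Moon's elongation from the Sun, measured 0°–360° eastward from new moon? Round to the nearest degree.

332°

From f = (1 − cos θ)/2: cos θ = 1 − 2×0.06 = 0.880; arccos → 28.4°.
Waning ⇒ past full, so θ = 360° − 28.4° = 331.6°.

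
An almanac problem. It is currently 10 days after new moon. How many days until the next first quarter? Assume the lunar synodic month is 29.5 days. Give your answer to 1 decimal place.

26.9 days

First quarter occurs at elongation 90°, i.e. at age 29.5 × 90/360 = 7.375 d.
Already past this cycle's first quarter; the next is at 7.375 + 29.5 = 36.875 d, so 36.875 − 10 = 26.875 days.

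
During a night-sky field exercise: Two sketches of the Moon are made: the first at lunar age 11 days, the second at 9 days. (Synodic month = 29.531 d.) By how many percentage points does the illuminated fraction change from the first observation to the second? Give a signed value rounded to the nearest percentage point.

-18 percentage points

θ₁ = 360° × 11/29.531 = 134.1°, f₁ = (1 − cos θ₁)/2 = 0.848.
θ₂ = 360° × 9/29.531 = 109.7°, f₂ = (1 − cos θ₂)/2 = 0.669.
Change = f₂ − f₁ = -0.179 → -18 percentage points.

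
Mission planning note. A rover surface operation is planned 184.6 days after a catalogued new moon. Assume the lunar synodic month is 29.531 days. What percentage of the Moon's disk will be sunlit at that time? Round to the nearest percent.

50%

Reduce mod P: 184.6 − 6×29.531 = 7.41 d into the current lunation.
Elongation θ = 360° × 7.41/29.531 ≈ 90.4°.
Illuminated fraction = (1 − cos 90.4°)/2 = (1 − (-0.007))/2 ≈ 0.503, so 50%.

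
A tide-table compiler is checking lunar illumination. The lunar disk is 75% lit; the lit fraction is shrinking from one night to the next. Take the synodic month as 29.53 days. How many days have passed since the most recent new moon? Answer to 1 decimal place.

19.7 days

cos θ = 1 − 2f = -0.500, giving a principal value of 120.0°.
Waning ⇒ past full, so θ = 360° − 120.0° = 240.0°.
That fraction of the synodic month is 240.0/360 × 29.53 d ≈ 19.69 d.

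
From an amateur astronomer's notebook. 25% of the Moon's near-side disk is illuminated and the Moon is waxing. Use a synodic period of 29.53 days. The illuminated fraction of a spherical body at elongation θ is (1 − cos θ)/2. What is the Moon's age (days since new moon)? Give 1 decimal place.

4.9 days

From f = (1 − cos θ)/2: cos θ = 1 − 2×0.25 = 0.500; arccos → 60.0°.
The Moon is waxing (0°–180°), so θ = 60.0° directly.
At 360°/29.53 d per day, 60.0° corresponds to 4.92 days.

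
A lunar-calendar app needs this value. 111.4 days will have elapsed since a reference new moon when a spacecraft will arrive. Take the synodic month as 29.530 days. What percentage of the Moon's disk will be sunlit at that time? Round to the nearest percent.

43%

111.4 d spans 3 complete synodic months (3 × 29.530 = 88.59 d) plus 22.81 d.
The Moon has covered 22.81/29.530 of its cycle, so θ ≈ 360° × 22.81/29.530 = 278.1°.
With cos θ = 0.140, the lit fraction is (1 − 0.140)/2 ≈ 0.430, so 43%.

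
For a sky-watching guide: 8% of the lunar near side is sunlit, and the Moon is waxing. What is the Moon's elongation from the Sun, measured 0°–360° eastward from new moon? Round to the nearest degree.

cos θ = 1 − 2f = 0.840, giving a principal value of 32.9°.
Waxing ⇒ before full, so θ = 32.9°.

33°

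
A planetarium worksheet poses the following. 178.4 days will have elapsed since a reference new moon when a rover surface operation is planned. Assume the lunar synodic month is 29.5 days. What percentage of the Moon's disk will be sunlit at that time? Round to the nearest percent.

2%

Reduce mod P: 178.4 − 6×29.5 = 1.40 d into the current lunation.
The Moon has covered 1.40/29.5 of its cycle, so θ ≈ 360° × 1.40/29.5 = 17.1°.
Illuminated fraction = (1 − cos 17.1°)/2 = (1 − 0.956)/2 ≈ 0.022, so 2%.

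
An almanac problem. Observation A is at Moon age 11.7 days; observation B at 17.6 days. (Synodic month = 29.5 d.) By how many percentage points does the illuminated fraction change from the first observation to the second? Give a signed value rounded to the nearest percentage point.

+1 pp

First observation: θ = 360°·11.7/29.5 = 142.8°, so f = 0.898.
Second observation: θ = 214.8°, f = 0.911.
Δf = 0.911 − 0.898 = +0.013, i.e. +1 pp.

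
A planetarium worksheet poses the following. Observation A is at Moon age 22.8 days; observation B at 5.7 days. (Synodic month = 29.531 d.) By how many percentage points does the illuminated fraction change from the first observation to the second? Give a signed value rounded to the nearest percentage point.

First observation: θ = 360°·22.8/29.531 = 277.9°, so f = 0.431.
Second observation: θ = 69.5°, f = 0.325.
Δf = 0.325 − 0.431 = -0.106, i.e. -11 pp.

-11 pp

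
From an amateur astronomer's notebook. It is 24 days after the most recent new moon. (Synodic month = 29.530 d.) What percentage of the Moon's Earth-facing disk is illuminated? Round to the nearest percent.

The Moon has covered 24/29.530 of its cycle, so θ ≈ 360° × 24/29.530 = 292.6°.
Illuminated fraction = (1 − cos 292.6°)/2 = (1 − 0.384)/2 ≈ 0.308, so 31%.

31%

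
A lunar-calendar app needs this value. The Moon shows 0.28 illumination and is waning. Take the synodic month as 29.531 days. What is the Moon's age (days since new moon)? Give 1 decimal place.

24.3 days

cos θ = 1 − 2f = 0.440, giving a principal value of 63.9°.
A waning Moon lies in 180°–360°, so θ = 360° − 63.9° = 296.1°.
Age = 29.531 × 296.1°/360° ≈ 24.29 days.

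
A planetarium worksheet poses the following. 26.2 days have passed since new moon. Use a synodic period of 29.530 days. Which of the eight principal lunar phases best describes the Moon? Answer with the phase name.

At 26.2/29.530 of the cycle, θ ≈ 319° — the waning crescent range.

waning crescent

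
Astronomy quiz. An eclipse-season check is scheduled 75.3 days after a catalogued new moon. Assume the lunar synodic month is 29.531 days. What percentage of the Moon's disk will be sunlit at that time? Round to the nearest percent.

75.3/29.531 = 2.550 lunations, so 2 complete cycles and 16.24 d into the next.
Phase angle: θ = 360°·(16.24 d)/(29.531 d) = 198.0°.
With cos θ = (-0.951), the lit fraction is (1 − (-0.951))/2 ≈ 0.976, so 98%.

98%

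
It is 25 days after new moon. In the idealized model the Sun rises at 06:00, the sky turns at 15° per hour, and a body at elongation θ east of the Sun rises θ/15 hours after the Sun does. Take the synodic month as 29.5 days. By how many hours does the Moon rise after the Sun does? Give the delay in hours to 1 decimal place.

The Moon has covered 25/29.5 of its cycle, so θ ≈ 360° × 25/29.5 = 305.1°.
At 15° of sky rotation per hour, 305.1° corresponds to a 20.34 h lag.
So the Moon rises 20.34 h after the Sun.

20.3 h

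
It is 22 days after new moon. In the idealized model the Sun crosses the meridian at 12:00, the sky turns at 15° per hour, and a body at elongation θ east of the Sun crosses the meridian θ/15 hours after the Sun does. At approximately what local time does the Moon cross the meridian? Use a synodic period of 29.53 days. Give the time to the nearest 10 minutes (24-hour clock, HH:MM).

05:50

Elongation θ = 360° × 22/29.53 ≈ 268.2°.
Delay after the Sun = 268.2° / (15°/h) ≈ 17.88 h.
12:00 + 17.880 h ≈ 05:53 → 05:50 to the nearest ten minutes.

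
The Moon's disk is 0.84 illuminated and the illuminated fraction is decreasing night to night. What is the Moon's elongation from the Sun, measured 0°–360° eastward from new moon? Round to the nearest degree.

Invert f = (1 − cos θ)/2 to get cos θ = 1 − 2(0.84) = -0.680, hence θ₀ = arccos -0.680 = 132.8°.
Since the Moon is past full (waning), take the reflex angle: θ = 360° − 132.8° = 227.2°.

227°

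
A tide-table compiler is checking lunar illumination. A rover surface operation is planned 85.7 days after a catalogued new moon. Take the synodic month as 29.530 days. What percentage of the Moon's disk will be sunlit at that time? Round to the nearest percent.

9%

85.7 d spans 2 complete synodic months (2 × 29.530 = 59.06 d) plus 26.64 d.
Phase angle: θ = 360°·(26.64 d)/(29.530 d) = 324.8°.
With cos θ = 0.817, the lit fraction is (1 − 0.817)/2 ≈ 0.092, so 9%.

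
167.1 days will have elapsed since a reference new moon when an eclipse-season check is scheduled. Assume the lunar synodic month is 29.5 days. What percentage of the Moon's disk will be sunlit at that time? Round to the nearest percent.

Reduce mod P: 167.1 − 5×29.5 = 19.60 d into the current lunation.
Phase angle: θ = 360°·(19.60 d)/(29.5 d) = 239.2°.
cos 239.2° = (-0.512), so f = (1 − (-0.512))/2 = 0.756, so 76%.

76%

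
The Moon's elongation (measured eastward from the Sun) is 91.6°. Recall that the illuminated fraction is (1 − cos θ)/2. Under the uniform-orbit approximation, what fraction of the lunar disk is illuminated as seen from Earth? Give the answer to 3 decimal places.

0.514

Half-versine of 91.6°: (1 − (-0.028))/2 = 0.514.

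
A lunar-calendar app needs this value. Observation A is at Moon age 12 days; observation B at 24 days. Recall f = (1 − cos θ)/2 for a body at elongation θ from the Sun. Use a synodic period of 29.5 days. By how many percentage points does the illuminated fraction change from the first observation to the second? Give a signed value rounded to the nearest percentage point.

First observation: θ = 360°·12/29.5 = 146.4°, so f = 0.917.
Second observation: θ = 292.9°, f = 0.306.
Δf = 0.306 − 0.917 = -0.611, i.e. -61 pp.

-61 percentage points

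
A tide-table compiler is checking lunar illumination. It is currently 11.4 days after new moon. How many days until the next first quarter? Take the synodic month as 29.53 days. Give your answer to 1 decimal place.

25.5 days

First quarter is 0.25 of the way through the cycle: age 0.25 × 29.53 = 7.383 d.
Already past this cycle's first quarter; the next is at 7.383 + 29.53 = 36.913 d, so 36.913 − 11.4 = 25.513 days.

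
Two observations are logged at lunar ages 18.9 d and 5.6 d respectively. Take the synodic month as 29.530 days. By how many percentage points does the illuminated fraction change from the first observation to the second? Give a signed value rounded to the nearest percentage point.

-50 pp

First observation: θ = 360°·18.9/29.530 = 230.4°, so f = 0.819.
Second observation: θ = 68.3°, f = 0.315.
Δf = 0.315 − 0.819 = -0.504, i.e. -50 pp.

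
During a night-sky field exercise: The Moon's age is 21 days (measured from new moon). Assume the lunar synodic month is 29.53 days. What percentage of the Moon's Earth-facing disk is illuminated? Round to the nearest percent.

62%

Phase angle: θ = 360°·(21 d)/(29.53 d) = 256.0°.
cos 256.0° = (-0.242), so f = (1 − (-0.242))/2 = 0.621, so 62%.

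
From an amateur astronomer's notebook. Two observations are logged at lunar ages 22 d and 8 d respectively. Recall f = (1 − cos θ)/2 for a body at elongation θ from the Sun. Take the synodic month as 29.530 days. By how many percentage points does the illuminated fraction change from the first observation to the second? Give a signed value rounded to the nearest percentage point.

+5 pp

First observation: θ = 360°·22/29.530 = 268.2°, so f = 0.516.
Second observation: θ = 97.5°, f = 0.566.
Δf = 0.566 − 0.516 = +0.050, i.e. +5 pp.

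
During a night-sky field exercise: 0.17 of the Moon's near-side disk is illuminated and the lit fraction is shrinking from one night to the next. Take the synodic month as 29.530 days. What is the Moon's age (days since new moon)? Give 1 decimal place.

Invert f = (1 − cos θ)/2 to get cos θ = 1 − 2(0.17) = 0.660, hence θ₀ = arccos 0.660 = 48.7°.
A waning Moon lies in 180°–360°, so θ = 360° − 48.7° = 311.3°.
That fraction of the synodic month is 311.3/360 × 29.530 d ≈ 25.54 d.

25.5 days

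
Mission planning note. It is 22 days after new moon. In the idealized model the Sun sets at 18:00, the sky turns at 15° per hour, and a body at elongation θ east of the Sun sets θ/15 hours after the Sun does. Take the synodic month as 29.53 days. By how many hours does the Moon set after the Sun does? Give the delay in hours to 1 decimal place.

17.9 h

Elongation θ = 360° × 22/29.53 ≈ 268.2°.
At 15° of sky rotation per hour, 268.2° corresponds to a 17.88 h lag.
So the Moon sets 17.88 h after the Sun.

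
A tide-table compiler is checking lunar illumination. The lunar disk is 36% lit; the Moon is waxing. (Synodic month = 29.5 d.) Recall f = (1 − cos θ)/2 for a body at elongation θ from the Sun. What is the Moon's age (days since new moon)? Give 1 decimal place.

6.0 days

cos θ = 1 − 2f = 0.280, giving a principal value of 73.7°.
Waxing ⇒ before full, so θ = 73.7°.
At 360°/29.5 d per day, 73.7° corresponds to 6.04 days.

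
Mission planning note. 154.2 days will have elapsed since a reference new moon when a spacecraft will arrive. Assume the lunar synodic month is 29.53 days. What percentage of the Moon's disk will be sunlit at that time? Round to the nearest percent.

154.2 d spans 5 complete synodic months (5 × 29.53 = 147.65 d) plus 6.55 d.
The Moon has covered 6.55/29.53 of its cycle, so θ ≈ 360° × 6.55/29.53 = 79.9°.
cos 79.9° = 0.176, so f = (1 − 0.176)/2 = 0.412, so 41%.

41%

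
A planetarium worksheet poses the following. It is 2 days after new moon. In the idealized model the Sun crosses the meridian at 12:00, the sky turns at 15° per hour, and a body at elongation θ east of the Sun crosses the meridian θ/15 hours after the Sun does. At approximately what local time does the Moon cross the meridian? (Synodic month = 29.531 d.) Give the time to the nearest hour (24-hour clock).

Phase angle: θ = 360°·(2 d)/(29.531 d) = 24.4°.
At 15° of sky rotation per hour, 24.4° corresponds to a 1.63 h lag.
12:00 + 1.63 h ≈ 13:38 → 14:00 to the nearest hour.

14:00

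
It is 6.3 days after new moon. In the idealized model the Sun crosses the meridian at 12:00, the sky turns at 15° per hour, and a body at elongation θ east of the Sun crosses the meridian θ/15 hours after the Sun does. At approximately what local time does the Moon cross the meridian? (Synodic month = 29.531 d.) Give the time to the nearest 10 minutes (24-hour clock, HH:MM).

17:10

Phase angle: θ = 360°·(6.3 d)/(29.531 d) = 76.8°.
The Moon trails the Sun by θ/15 = 76.8/15 ≈ 5.12 hours.
12:00 + 5.120 h ≈ 17:07 → 17:10 to the nearest ten minutes.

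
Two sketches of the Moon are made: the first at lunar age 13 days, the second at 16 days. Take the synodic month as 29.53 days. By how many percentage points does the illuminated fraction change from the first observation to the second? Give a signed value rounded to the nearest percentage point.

θ₁ = 360° × 13/29.53 = 158.5°, f₁ = (1 − cos θ₁)/2 = 0.965.
θ₂ = 360° × 16/29.53 = 195.1°, f₂ = (1 − cos θ₂)/2 = 0.983.
Change = f₂ − f₁ = +0.018 → +2 percentage points.

+2 pp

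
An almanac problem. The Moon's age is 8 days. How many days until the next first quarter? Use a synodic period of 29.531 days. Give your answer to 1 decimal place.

28.9 days

First quarter occurs at elongation 90°, i.e. at age 29.531 × 90/360 = 7.383 d.
Already past this cycle's first quarter; the next is at 7.383 + 29.531 = 36.914 d, so 36.914 − 8 = 28.914 days.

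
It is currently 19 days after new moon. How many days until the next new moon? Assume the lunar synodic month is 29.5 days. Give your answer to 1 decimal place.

10.5 days

The next new moon completes the synodic month: 29.5 − 19 = 10.500 days.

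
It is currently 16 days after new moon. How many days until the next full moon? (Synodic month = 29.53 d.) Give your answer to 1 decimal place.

28.3 days

Full moon is 0.5 of the way through the cycle: age 0.5 × 29.53 = 14.765 d.
This lunation's full moon (14.765 d) has passed, so add one period: 44.295 − 16 = 28.295 days.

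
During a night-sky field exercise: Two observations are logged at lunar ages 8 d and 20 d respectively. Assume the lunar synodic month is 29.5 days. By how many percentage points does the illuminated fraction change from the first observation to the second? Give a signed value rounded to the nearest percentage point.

+15 percentage points

First observation: θ = 360°·8/29.5 = 97.6°, so f = 0.566.
Second observation: θ = 244.1°, f = 0.719.
Δf = 0.719 − 0.566 = +0.152, i.e. +15 pp.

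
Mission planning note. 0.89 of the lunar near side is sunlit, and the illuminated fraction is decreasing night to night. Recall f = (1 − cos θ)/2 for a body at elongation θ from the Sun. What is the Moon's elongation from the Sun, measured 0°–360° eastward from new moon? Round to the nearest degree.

Invert f = (1 − cos θ)/2 to get cos θ = 1 − 2(0.89) = -0.780, hence θ₀ = arccos -0.780 = 141.3°.
Since the Moon is past full (waning), take the reflex angle: θ = 360° − 141.3° = 218.7°.

219°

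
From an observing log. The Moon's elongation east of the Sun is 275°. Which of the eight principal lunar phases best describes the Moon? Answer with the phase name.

last quarter

The last quarter sector spans roughly 248°–292°; 275° falls inside it.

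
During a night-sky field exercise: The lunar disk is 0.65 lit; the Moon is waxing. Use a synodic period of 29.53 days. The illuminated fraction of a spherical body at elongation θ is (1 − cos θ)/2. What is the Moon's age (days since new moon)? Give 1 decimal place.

From f = (1 − cos θ)/2: cos θ = 1 − 2×0.65 = -0.300; arccos → 107.5°.
Waxing ⇒ before full, so θ = 107.5°.
Age = 29.53 × 107.5°/360° ≈ 8.81 days.

8.8 days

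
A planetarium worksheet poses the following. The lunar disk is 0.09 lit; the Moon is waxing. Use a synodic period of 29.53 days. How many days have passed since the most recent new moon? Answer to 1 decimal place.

2.9 days

From f = (1 − cos θ)/2: cos θ = 1 − 2×0.09 = 0.820; arccos → 34.9°.
Waxing ⇒ before full, so θ = 34.9°.
At 360°/29.53 d per day, 34.9° corresponds to 2.86 days.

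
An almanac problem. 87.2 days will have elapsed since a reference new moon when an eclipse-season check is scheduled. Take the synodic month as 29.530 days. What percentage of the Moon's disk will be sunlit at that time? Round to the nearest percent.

2%

87.2/29.530 = 2.953 lunations, so 2 complete cycles and 28.14 d into the next.
Elongation θ = 360° × 28.14/29.530 ≈ 343.1°.
Illuminated fraction = (1 − cos 343.1°)/2 = (1 − 0.957)/2 ≈ 0.022, so 2%.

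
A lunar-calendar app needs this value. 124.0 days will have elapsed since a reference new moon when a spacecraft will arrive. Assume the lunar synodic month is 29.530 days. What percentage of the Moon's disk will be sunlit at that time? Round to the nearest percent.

124.0 d spans 4 complete synodic months (4 × 29.530 = 118.12 d) plus 5.88 d.
Phase angle: θ = 360°·(5.88 d)/(29.530 d) = 71.7°.
With cos θ = 0.314, the lit fraction is (1 − 0.314)/2 ≈ 0.343, so 34%.

34%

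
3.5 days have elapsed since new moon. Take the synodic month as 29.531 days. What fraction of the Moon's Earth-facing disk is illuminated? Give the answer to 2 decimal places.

Elongation θ = 360° × 3.5/29.531 ≈ 42.7°.
cos 42.7° = 0.735, so f = (1 − 0.735)/2 = 0.132.

0.13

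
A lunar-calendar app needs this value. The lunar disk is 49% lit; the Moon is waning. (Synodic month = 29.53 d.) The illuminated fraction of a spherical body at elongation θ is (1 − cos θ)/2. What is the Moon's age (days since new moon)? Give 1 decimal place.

Invert f = (1 − cos θ)/2 to get cos θ = 1 − 2(0.49) = 0.020, hence θ₀ = arccos 0.020 = 88.9°.
Waning ⇒ past full, so θ = 360° − 88.9° = 271.1°.
Age = 29.53 × 271.1°/360° ≈ 22.24 days.

22.2 days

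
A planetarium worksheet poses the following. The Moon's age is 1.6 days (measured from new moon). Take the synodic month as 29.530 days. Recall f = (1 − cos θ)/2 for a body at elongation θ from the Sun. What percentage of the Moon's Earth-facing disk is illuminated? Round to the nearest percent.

3%

Phase angle: θ = 360°·(1.6 d)/(29.530 d) = 19.5°.
With cos θ = 0.943, the lit fraction is (1 − 0.943)/2 ≈ 0.029, so 3%.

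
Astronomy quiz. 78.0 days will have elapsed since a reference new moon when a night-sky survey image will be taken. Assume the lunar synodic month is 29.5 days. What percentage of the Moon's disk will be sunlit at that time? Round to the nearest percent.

81%

78.0 d spans 2 complete synodic months (2 × 29.5 = 59.00 d) plus 19.00 d.
The Moon has covered 19.00/29.5 of its cycle, so θ ≈ 360° × 19.00/29.5 = 231.9°.
With cos θ = (-0.618), the lit fraction is (1 − (-0.618))/2 ≈ 0.809, so 81%.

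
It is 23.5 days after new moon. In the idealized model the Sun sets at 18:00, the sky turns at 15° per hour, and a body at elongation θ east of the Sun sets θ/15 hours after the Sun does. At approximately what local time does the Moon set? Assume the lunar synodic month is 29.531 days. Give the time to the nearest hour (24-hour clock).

13:00

Elongation θ = 360° × 23.5/29.531 ≈ 286.5°.
Delay after the Sun = 286.5° / (15°/h) ≈ 19.10 h.
18:00 + 19.10 h ≈ 13:06 → 13:00 to the nearest hour.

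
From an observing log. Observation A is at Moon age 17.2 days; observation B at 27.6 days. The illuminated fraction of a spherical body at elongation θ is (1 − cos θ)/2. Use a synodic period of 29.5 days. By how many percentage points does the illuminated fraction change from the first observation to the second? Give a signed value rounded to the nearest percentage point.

-89 percentage points

First observation: θ = 360°·17.2/29.5 = 209.9°, so f = 0.933.
Second observation: θ = 336.8°, f = 0.040.
Δf = 0.040 − 0.933 = -0.893, i.e. -89 pp.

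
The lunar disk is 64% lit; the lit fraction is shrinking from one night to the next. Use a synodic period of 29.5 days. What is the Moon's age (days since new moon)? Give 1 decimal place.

20.8 days

cos θ = 1 − 2f = -0.280, giving a principal value of 106.3°.
Waning ⇒ past full, so θ = 360° − 106.3° = 253.7°.
At 360°/29.5 d per day, 253.7° corresponds to 20.79 days.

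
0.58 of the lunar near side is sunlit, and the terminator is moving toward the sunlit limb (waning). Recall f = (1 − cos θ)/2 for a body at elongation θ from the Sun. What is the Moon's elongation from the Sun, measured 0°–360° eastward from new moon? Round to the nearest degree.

Invert f = (1 − cos θ)/2 to get cos θ = 1 − 2(0.58) = -0.160, hence θ₀ = arccos -0.160 = 99.2°.
A waning Moon lies in 180°–360°, so θ = 360° − 99.2° = 260.8°.

261°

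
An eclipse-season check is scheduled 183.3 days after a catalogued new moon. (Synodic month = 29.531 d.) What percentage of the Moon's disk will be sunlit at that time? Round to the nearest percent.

37%

183.3 d spans 6 complete synodic months (6 × 29.531 = 177.19 d) plus 6.11 d.
The Moon has covered 6.11/29.531 of its cycle, so θ ≈ 360° × 6.11/29.531 = 74.5°.
Illuminated fraction = (1 − cos 74.5°)/2 = (1 − 0.267)/2 ≈ 0.367, so 37%.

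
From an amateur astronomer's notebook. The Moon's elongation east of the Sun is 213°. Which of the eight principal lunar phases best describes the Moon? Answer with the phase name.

waning gibbous

The waning gibbous sector spans roughly 202°–248°; 213° falls inside it.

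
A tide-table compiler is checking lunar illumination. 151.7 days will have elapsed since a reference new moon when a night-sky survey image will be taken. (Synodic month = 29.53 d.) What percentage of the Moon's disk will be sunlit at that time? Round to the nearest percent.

151.7/29.53 = 5.137 lunations, so 5 complete cycles and 4.05 d into the next.
Elongation θ = 360° × 4.05/29.53 ≈ 49.4°.
cos 49.4° = 0.651, so f = (1 − 0.651)/2 = 0.174, so 17%.

17%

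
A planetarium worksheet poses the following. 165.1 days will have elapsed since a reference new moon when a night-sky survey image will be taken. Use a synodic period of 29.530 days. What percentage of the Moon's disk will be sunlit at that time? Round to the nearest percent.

92%

165.1 d spans 5 complete synodic months (5 × 29.530 = 147.65 d) plus 17.45 d.
Phase angle: θ = 360°·(17.45 d)/(29.530 d) = 212.7°.
cos 212.7° = (-0.841), so f = (1 − (-0.841))/2 = 0.921, so 92%.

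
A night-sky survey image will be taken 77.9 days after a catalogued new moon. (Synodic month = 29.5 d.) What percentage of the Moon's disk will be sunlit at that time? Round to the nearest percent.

82%

77.9/29.5 = 2.641 lunations, so 2 complete cycles and 18.90 d into the next.
The Moon has covered 18.90/29.5 of its cycle, so θ ≈ 360° × 18.90/29.5 = 230.6°.
Illuminated fraction = (1 − cos 230.6°)/2 = (1 − (-0.634))/2 ≈ 0.817, so 82%.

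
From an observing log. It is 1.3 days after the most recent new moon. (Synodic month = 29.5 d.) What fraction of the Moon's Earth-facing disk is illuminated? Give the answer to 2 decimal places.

0.02

Elongation θ = 360° × 1.3/29.5 ≈ 15.9°.
With cos θ = 0.962, the lit fraction is (1 − 0.962)/2 ≈ 0.019.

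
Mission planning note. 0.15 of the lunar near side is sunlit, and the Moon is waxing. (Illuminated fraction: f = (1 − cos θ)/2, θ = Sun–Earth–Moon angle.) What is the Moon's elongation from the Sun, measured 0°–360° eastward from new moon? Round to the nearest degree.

From f = (1 − cos θ)/2: cos θ = 1 − 2×0.15 = 0.700; arccos → 45.6°.
Waxing ⇒ before full, so θ = 45.6°.

46°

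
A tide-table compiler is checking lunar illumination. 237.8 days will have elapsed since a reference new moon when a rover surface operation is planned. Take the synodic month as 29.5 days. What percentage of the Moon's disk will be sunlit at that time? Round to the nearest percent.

237.8/29.5 = 8.061 lunations, so 8 complete cycles and 1.80 d into the next.
Elongation θ = 360° × 1.80/29.5 ≈ 22.0°.
Illuminated fraction = (1 − cos 22.0°)/2 = (1 − 0.927)/2 ≈ 0.036, so 4%.

4%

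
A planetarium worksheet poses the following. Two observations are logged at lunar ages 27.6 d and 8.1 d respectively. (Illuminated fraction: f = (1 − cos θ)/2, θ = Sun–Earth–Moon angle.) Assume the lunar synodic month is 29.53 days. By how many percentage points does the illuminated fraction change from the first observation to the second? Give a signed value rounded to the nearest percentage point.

+53 percentage points

θ₁ = 360° × 27.6/29.53 = 336.5°, f₁ = (1 − cos θ₁)/2 = 0.042.
θ₂ = 360° × 8.1/29.53 = 98.7°, f₂ = (1 − cos θ₂)/2 = 0.576.
Change = f₂ − f₁ = +0.534 → +53 percentage points.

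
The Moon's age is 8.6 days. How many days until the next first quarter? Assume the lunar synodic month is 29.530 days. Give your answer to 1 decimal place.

28.3 days

First quarter is 0.25 of the way through the cycle: age 0.25 × 29.530 = 7.383 d.
Already past this cycle's first quarter; the next is at 7.383 + 29.530 = 36.913 d, so 36.913 − 8.6 = 28.313 days.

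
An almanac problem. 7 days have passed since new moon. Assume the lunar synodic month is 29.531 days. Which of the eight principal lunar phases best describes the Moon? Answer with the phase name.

first quarter

At 7/29.531 of the cycle, θ ≈ 85° — the first quarter range.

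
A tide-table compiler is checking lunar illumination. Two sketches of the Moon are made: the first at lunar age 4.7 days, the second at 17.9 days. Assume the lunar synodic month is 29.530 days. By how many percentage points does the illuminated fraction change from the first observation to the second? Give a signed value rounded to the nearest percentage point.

First observation: θ = 360°·4.7/29.530 = 57.3°, so f = 0.230.
Second observation: θ = 218.2°, f = 0.893.
Δf = 0.893 − 0.230 = +0.663, i.e. +66 pp.

+66 percentage points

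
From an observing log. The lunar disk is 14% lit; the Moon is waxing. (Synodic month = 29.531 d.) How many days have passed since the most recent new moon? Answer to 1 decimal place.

From f = (1 − cos θ)/2: cos θ = 1 − 2×0.14 = 0.720; arccos → 43.9°.
The Moon is waxing (0°–180°), so θ = 43.9° directly.
Age = 29.531 × 43.9°/360° ≈ 3.60 days.

3.6 days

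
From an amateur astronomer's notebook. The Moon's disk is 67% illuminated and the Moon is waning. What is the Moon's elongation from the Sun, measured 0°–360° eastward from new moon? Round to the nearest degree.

From f = (1 − cos θ)/2: cos θ = 1 − 2×0.67 = -0.340; arccos → 109.9°.
Since the Moon is past full (waning), take the reflex angle: θ = 360° − 109.9° = 250.1°.

250°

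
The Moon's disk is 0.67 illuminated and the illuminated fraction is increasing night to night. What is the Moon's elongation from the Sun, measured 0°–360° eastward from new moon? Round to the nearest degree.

110°

Invert f = (1 − cos θ)/2 to get cos θ = 1 − 2(0.67) = -0.340, hence θ₀ = arccos -0.340 = 109.9°.
Before full moon the principal value applies: θ = 109.9°.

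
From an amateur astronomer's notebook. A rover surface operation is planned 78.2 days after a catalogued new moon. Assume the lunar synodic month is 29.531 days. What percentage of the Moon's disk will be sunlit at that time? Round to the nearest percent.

78.2 d spans 2 complete synodic months (2 × 29.531 = 59.06 d) plus 19.14 d.
The Moon has covered 19.14/29.531 of its cycle, so θ ≈ 360° × 19.14/29.531 = 233.3°.
cos 233.3° = (-0.598), so f = (1 − (-0.598))/2 = 0.799, so 80%.

80%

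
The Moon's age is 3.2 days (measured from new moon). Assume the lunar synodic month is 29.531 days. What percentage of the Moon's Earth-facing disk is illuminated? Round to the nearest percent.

The Moon has covered 3.2/29.531 of its cycle, so θ ≈ 360° × 3.2/29.531 = 39.0°.
Illuminated fraction = (1 − cos 39.0°)/2 = (1 − 0.777)/2 ≈ 0.111, so 11%.

11%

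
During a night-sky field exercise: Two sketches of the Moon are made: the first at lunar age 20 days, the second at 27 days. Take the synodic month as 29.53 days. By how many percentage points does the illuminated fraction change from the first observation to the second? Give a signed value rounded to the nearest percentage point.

θ₁ = 360° × 20/29.53 = 243.8°, f₁ = (1 − cos θ₁)/2 = 0.721.
θ₂ = 360° × 27/29.53 = 329.2°, f₂ = (1 − cos θ₂)/2 = 0.071.
Change = f₂ − f₁ = -0.650 → -65 percentage points.

-65 percentage points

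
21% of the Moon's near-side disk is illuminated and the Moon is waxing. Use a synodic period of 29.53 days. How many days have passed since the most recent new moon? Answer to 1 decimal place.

4.5 days

Invert f = (1 − cos θ)/2 to get cos θ = 1 − 2(0.21) = 0.580, hence θ₀ = arccos 0.580 = 54.5°.
The Moon is waxing (0°–180°), so θ = 54.5° directly.
Age = 29.53 × 54.5°/360° ≈ 4.47 days.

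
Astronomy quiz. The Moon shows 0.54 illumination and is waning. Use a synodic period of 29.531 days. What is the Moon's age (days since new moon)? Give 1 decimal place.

Invert f = (1 − cos θ)/2 to get cos θ = 1 − 2(0.54) = -0.080, hence θ₀ = arccos -0.080 = 94.6°.
Since the Moon is past full (waning), take the reflex angle: θ = 360° − 94.6° = 265.4°.
Age = 29.531 × 265.4°/360° ≈ 21.77 days.

21.8 days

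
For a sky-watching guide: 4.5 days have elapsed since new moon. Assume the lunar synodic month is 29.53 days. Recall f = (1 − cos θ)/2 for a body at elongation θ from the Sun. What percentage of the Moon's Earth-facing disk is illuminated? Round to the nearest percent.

Elongation θ = 360° × 4.5/29.53 ≈ 54.9°.
cos 54.9° = 0.576, so f = (1 − 0.576)/2 = 0.212, so 21%.

21%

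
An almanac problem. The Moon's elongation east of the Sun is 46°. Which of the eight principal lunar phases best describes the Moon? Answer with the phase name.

waxing crescent

The waxing crescent sector spans roughly 22°–68°; 46° falls inside it.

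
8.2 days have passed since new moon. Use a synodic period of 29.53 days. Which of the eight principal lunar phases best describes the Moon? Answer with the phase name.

At 8.2/29.53 of the cycle, θ ≈ 100° — the first quarter range.

first quarter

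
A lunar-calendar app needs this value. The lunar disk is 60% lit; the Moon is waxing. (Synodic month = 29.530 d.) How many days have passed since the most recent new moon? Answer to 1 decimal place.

8.3 days

Invert f = (1 − cos θ)/2 to get cos θ = 1 − 2(0.60) = -0.200, hence θ₀ = arccos -0.200 = 101.5°.
Before full moon the principal value applies: θ = 101.5°.
Age = 29.530 × 101.5°/360° ≈ 8.33 days.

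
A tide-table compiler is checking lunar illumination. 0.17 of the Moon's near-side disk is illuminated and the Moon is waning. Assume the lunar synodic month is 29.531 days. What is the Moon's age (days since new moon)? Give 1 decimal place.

25.5 days

From f = (1 − cos θ)/2: cos θ = 1 − 2×0.17 = 0.660; arccos → 48.7°.
Since the Moon is past full (waning), take the reflex angle: θ = 360° − 48.7° = 311.3°.
Age = 29.531 × 311.3°/360° ≈ 25.54 days.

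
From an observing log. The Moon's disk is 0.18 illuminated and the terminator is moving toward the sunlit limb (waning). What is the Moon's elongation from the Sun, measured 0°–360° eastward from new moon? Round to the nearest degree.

310°

Invert f = (1 − cos θ)/2 to get cos θ = 1 − 2(0.18) = 0.640, hence θ₀ = arccos 0.640 = 50.2°.
Waning ⇒ past full, so θ = 360° − 50.2° = 309.8°.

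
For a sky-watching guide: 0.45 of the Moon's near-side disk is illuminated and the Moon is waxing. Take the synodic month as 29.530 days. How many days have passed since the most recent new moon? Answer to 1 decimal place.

6.9 days

Invert f = (1 − cos θ)/2 to get cos θ = 1 − 2(0.45) = 0.100, hence θ₀ = arccos 0.100 = 84.3°.
The Moon is waxing (0°–180°), so θ = 84.3° directly.
Age = 29.530 × 84.3°/360° ≈ 6.91 days.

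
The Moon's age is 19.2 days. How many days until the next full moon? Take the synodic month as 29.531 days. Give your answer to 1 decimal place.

25.1 days

Full moon is 0.5 of the way through the cycle: age 0.5 × 29.531 = 14.765 d.
Already past this cycle's full moon; the next is at 14.765 + 29.531 = 44.296 d, so 44.296 − 19.2 = 25.096 days.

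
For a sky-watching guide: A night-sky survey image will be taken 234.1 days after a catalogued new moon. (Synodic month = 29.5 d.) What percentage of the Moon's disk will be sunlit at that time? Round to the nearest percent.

234.1 d spans 7 complete synodic months (7 × 29.5 = 206.50 d) plus 27.60 d.
The Moon has covered 27.60/29.5 of its cycle, so θ ≈ 360° × 27.60/29.5 = 336.8°.
cos 336.8° = 0.919, so f = (1 − 0.919)/2 = 0.040, so 4%.

4%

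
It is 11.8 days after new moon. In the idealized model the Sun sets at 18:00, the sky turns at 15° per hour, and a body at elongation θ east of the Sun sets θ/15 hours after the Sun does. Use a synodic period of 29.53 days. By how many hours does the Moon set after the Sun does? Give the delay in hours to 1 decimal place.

9.6 h

Phase angle: θ = 360°·(11.8 d)/(29.53 d) = 143.9°.
Delay after the Sun = 143.9° / (15°/h) ≈ 9.59 h.
So the Moon sets 9.59 h after the Sun.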